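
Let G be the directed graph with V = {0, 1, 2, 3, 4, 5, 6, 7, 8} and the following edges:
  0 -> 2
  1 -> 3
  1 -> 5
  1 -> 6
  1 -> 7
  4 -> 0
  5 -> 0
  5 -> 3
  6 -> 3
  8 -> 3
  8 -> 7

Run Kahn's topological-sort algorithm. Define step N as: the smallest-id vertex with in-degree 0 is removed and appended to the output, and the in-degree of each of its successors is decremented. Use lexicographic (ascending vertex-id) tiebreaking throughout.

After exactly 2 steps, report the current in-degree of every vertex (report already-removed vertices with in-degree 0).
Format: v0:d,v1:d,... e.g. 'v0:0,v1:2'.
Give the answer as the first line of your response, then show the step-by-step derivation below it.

v0:1,v1:0,v2:1,v3:3,v4:0,v5:0,v6:0,v7:1,v8:0

step 1: output 1; order=[1]; indeg=(2,0,1,3,0,0,0,1,0)
step 2: output 4; order=[1,4]; indeg=(1,0,1,3,0,0,0,1,0)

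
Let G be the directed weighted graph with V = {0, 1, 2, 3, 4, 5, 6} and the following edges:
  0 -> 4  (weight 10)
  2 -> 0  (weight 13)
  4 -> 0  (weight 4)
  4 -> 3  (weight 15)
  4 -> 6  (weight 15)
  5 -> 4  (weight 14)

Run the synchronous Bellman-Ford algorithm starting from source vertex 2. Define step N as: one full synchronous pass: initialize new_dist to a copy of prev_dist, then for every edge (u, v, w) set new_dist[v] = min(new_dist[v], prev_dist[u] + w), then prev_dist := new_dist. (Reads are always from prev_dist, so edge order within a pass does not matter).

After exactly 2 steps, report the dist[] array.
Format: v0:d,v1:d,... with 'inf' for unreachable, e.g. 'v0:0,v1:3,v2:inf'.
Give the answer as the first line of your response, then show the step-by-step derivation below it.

v0:13,v1:inf,v2:0,v3:inf,v4:23,v5:inf,v6:inf

step 1: dist = v0:13,v1:inf,v2:0,v3:inf,v4:inf,v5:inf,v6:inf
step 2: dist = v0:13,v1:inf,v2:0,v3:inf,v4:23,v5:inf,v6:inf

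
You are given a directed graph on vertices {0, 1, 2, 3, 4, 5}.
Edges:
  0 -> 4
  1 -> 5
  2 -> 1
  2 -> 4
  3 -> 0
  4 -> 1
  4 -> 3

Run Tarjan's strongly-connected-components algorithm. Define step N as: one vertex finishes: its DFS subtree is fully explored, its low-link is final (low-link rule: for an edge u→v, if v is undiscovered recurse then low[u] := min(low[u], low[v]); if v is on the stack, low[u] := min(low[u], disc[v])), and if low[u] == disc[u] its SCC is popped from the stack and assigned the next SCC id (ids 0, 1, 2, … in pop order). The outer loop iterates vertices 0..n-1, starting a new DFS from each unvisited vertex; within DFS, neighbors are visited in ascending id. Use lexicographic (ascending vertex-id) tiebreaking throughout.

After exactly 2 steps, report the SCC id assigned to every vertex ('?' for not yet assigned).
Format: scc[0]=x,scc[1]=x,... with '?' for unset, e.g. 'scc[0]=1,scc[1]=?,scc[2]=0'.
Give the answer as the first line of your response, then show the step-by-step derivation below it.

scc[0]=?,scc[1]=1,scc[2]=?,scc[3]=?,scc[4]=?,scc[5]=0

step 1: low=(low[0]=0,low[1]=2,low[2]=?,low[3]=?,low[4]=1,low[5]=3); scc=(scc[0]=?,scc[1]=?,scc[2]=?,scc[3]=?,scc[4]=?,scc[5]=0)
step 2: low=(low[0]=0,low[1]=2,low[2]=?,low[3]=?,low[4]=1,low[5]=3); scc=(scc[0]=?,scc[1]=1,scc[2]=?,scc[3]=?,scc[4]=?,scc[5]=0)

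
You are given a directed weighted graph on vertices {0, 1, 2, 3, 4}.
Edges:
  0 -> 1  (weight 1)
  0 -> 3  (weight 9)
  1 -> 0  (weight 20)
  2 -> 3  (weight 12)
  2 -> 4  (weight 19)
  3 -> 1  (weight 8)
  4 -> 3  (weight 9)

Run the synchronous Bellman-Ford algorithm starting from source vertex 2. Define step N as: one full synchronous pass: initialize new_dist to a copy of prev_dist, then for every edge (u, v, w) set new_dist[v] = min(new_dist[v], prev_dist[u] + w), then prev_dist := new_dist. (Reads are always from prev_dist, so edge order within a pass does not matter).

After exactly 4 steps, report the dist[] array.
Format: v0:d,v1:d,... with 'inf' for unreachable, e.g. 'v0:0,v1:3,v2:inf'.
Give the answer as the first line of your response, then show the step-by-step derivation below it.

v0:40,v1:20,v2:0,v3:12,v4:19

step 1: dist = v0:inf,v1:inf,v2:0,v3:12,v4:19
step 2: dist = v0:inf,v1:20,v2:0,v3:12,v4:19
step 3: dist = v0:40,v1:20,v2:0,v3:12,v4:19
step 4: dist = v0:40,v1:20,v2:0,v3:12,v4:19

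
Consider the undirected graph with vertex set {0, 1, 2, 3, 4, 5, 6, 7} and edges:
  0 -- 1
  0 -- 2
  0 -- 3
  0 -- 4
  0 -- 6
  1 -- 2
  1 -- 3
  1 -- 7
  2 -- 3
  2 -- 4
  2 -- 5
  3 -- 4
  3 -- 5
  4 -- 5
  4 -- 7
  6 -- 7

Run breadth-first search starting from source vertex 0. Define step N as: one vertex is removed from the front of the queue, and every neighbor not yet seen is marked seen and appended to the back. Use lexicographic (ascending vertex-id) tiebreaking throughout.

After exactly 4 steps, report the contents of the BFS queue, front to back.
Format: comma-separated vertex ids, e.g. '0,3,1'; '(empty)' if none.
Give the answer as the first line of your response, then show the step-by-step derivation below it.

4,6,7,5

step 1: dequeue 0; queue=[1,2,3,4,6]; order=0
step 2: dequeue 1; queue=[2,3,4,6,7]; order=0,1
step 3: dequeue 2; queue=[3,4,6,7,5]; order=0,1,2
step 4: dequeue 3; queue=[4,6,7,5]; order=0,1,2,3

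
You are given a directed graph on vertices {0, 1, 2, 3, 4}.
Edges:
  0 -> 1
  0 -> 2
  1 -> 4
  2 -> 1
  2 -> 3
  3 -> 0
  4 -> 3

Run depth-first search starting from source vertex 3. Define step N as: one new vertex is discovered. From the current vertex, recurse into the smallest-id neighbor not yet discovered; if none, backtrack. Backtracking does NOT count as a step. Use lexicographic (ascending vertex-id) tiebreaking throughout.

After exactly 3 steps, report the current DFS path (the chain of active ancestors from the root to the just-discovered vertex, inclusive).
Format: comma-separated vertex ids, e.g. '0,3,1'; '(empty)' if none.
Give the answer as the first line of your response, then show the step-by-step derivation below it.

3,0,1

step 1: discover 3; path=3; order=3
step 2: discover 0; path=3>0; order=3,0
step 3: discover 1; path=3>0>1; order=3,0,1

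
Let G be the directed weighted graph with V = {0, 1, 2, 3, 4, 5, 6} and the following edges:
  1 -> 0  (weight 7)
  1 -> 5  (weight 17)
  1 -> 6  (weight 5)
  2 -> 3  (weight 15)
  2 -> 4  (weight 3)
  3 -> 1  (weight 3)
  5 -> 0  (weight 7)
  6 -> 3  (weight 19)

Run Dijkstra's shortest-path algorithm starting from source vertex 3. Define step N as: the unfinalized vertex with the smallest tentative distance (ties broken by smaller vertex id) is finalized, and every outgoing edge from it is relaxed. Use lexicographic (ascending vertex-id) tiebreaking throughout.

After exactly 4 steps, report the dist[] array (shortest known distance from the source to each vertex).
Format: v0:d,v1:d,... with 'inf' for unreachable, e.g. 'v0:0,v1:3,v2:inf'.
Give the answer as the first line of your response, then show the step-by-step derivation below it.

v0:10,v1:3,v2:inf,v3:0,v4:inf,v5:20,v6:8

step 1: dist = v0:inf,v1:3,v2:inf,v3:0,v4:inf,v5:inf,v6:inf
step 2: dist = v0:10,v1:3,v2:inf,v3:0,v4:inf,v5:20,v6:8
step 3: dist = v0:10,v1:3,v2:inf,v3:0,v4:inf,v5:20,v6:8
step 4: dist = v0:10,v1:3,v2:inf,v3:0,v4:inf,v5:20,v6:8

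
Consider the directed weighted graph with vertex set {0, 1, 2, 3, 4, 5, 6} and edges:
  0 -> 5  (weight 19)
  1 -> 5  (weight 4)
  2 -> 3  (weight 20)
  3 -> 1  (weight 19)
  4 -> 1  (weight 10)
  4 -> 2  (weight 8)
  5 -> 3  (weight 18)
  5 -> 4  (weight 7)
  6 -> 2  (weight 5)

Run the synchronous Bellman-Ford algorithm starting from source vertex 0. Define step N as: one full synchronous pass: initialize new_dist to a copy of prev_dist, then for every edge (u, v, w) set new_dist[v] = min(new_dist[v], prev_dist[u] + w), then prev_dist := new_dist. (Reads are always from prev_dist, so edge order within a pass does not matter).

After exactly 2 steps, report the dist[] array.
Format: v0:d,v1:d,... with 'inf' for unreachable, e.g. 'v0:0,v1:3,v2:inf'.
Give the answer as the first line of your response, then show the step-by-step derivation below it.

v0:0,v1:inf,v2:inf,v3:37,v4:26,v5:19,v6:inf

step 1: dist = v0:0,v1:inf,v2:inf,v3:inf,v4:inf,v5:19,v6:inf
step 2: dist = v0:0,v1:inf,v2:inf,v3:37,v4:26,v5:19,v6:inf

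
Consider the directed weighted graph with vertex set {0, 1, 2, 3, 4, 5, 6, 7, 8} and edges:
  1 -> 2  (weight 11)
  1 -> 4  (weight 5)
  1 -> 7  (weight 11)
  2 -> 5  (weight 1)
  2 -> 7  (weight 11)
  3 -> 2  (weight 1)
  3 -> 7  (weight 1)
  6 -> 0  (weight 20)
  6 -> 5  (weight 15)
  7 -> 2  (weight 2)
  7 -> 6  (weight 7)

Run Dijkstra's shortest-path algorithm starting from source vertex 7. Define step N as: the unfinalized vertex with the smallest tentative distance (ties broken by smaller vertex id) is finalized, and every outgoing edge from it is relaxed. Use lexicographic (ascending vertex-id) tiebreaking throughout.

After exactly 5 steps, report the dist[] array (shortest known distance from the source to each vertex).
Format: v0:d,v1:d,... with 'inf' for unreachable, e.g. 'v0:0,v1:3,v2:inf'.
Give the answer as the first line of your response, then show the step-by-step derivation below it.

v0:27,v1:inf,v2:2,v3:inf,v4:inf,v5:3,v6:7,v7:0,v8:inf

step 1: dist = v0:inf,v1:inf,v2:2,v3:inf,v4:inf,v5:inf,v6:7,v7:0,v8:inf
step 2: dist = v0:inf,v1:inf,v2:2,v3:inf,v4:inf,v5:3,v6:7,v7:0,v8:inf
step 3: dist = v0:inf,v1:inf,v2:2,v3:inf,v4:inf,v5:3,v6:7,v7:0,v8:inf
step 4: dist = v0:27,v1:inf,v2:2,v3:inf,v4:inf,v5:3,v6:7,v7:0,v8:inf
step 5: dist = v0:27,v1:inf,v2:2,v3:inf,v4:inf,v5:3,v6:7,v7:0,v8:inf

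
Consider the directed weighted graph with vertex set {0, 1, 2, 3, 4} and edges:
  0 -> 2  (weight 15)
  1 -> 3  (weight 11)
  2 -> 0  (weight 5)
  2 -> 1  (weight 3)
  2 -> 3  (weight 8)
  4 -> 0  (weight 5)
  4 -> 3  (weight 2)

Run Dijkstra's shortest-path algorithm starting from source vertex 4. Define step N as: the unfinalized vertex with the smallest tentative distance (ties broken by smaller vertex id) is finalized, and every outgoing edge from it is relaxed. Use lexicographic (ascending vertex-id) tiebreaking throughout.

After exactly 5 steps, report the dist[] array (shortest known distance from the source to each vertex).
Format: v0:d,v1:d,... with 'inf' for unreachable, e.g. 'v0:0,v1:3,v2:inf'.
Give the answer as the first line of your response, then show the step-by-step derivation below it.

v0:5,v1:23,v2:20,v3:2,v4:0

step 1: dist = v0:5,v1:inf,v2:inf,v3:2,v4:0
step 2: dist = v0:5,v1:inf,v2:inf,v3:2,v4:0
step 3: dist = v0:5,v1:inf,v2:20,v3:2,v4:0
step 4: dist = v0:5,v1:23,v2:20,v3:2,v4:0
step 5: dist = v0:5,v1:23,v2:20,v3:2,v4:0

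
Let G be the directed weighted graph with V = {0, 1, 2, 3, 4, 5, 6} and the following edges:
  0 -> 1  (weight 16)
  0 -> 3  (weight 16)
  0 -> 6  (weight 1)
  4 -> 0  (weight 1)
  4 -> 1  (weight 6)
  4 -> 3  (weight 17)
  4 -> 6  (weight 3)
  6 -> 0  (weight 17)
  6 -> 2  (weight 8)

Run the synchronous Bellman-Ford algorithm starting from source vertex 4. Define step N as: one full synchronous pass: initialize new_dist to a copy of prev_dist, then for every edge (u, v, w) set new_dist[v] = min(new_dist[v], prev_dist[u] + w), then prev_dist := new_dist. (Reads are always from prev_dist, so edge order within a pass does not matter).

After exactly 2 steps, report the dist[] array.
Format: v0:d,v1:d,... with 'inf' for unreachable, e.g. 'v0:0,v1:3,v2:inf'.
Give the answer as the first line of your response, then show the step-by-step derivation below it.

v0:1,v1:6,v2:11,v3:17,v4:0,v5:inf,v6:2

step 1: dist = v0:1,v1:6,v2:inf,v3:17,v4:0,v5:inf,v6:3
step 2: dist = v0:1,v1:6,v2:11,v3:17,v4:0,v5:inf,v6:2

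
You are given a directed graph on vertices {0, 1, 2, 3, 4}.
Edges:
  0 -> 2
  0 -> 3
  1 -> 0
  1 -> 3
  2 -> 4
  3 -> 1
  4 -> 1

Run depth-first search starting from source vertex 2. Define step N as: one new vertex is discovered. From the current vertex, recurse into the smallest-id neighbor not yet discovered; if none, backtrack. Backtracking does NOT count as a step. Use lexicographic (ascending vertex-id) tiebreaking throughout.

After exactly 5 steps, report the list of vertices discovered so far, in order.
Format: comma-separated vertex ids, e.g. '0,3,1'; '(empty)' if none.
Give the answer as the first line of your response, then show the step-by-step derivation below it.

2,4,1,0,3

step 1: discover 2; path=2; order=2
step 2: discover 4; path=2>4; order=2,4
step 3: discover 1; path=2>4>1; order=2,4,1
step 4: discover 0; path=2>4>1>0; order=2,4,1,0
step 5: discover 3; path=2>4>1>0>3; order=2,4,1,0,3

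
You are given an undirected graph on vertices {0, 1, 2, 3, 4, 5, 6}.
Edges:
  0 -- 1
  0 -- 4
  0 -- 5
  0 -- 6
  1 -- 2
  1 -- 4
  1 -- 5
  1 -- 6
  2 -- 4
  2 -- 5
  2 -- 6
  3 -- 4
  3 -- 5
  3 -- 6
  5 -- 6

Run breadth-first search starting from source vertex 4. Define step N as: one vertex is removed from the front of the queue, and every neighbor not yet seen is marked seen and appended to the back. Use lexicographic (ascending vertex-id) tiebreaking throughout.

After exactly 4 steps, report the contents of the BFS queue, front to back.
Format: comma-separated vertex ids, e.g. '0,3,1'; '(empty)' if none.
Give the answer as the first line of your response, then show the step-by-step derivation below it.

3,5,6

step 1: dequeue 4; queue=[0,1,2,3]; order=4
step 2: dequeue 0; queue=[1,2,3,5,6]; order=4,0
step 3: dequeue 1; queue=[2,3,5,6]; order=4,0,1
step 4: dequeue 2; queue=[3,5,6]; order=4,0,1,2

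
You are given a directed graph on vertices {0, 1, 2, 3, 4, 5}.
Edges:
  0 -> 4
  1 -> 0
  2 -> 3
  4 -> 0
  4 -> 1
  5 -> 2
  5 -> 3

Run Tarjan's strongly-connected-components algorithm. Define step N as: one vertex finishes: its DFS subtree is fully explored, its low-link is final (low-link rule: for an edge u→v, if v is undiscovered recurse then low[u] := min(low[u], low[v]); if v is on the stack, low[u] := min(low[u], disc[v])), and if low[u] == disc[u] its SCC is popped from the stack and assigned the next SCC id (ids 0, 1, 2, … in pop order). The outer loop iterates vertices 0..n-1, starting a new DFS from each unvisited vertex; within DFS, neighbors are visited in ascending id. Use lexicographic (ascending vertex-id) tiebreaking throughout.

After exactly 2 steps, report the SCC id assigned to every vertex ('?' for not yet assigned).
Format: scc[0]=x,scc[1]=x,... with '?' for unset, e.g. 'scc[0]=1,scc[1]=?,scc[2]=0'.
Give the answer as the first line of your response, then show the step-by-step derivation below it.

scc[0]=?,scc[1]=?,scc[2]=?,scc[3]=?,scc[4]=?,scc[5]=?

step 1: low=(low[0]=0,low[1]=0,low[2]=?,low[3]=?,low[4]=0,low[5]=?); scc=(scc[0]=?,scc[1]=?,scc[2]=?,scc[3]=?,scc[4]=?,scc[5]=?)
step 2: low=(low[0]=0,low[1]=0,low[2]=?,low[3]=?,low[4]=0,low[5]=?); scc=(scc[0]=?,scc[1]=?,scc[2]=?,scc[3]=?,scc[4]=?,scc[5]=?)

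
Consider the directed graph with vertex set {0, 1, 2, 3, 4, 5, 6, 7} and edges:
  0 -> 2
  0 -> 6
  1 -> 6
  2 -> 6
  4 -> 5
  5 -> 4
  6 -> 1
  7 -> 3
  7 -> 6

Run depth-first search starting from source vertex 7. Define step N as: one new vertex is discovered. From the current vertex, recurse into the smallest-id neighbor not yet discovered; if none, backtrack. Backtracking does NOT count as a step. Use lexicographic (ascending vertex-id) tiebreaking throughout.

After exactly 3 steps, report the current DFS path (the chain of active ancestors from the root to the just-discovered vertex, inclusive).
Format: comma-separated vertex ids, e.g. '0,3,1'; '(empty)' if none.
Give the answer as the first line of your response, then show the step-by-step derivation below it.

7,6

step 1: discover 7; path=7; order=7
step 2: discover 3; path=7>3; order=7,3
step 3: discover 6; path=7>6; order=7,3,6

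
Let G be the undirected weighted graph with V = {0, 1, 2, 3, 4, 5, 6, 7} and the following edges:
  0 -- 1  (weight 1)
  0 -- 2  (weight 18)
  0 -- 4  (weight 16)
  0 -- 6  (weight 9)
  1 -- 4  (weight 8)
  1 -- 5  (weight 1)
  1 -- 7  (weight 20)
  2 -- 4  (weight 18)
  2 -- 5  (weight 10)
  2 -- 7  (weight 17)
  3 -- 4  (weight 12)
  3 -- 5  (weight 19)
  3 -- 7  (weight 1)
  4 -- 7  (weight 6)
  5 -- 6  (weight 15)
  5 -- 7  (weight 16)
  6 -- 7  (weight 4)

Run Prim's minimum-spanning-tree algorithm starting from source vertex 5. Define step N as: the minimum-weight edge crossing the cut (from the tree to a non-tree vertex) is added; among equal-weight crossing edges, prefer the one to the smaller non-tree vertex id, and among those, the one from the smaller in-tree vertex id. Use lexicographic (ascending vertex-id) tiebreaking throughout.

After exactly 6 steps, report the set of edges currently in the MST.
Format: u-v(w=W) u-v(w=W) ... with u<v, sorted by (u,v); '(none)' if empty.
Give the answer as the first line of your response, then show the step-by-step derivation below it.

0-1(w=1) 1-4(w=8) 1-5(w=1) 3-7(w=1) 4-7(w=6) 6-7(w=4)

step 1: add edge 1-5 (w=1); MST = {1-5(w=1)}
step 2: add edge 0-1 (w=1); MST = {0-1(w=1) 1-5(w=1)}
step 3: add edge 1-4 (w=8); MST = {0-1(w=1) 1-4(w=8) 1-5(w=1)}
step 4: add edge 4-7 (w=6); MST = {0-1(w=1) 1-4(w=8) 1-5(w=1) 4-7(w=6)}
step 5: add edge 3-7 (w=1); MST = {0-1(w=1) 1-4(w=8) 1-5(w=1) 3-7(w=1) 4-7(w=6)}
step 6: add edge 6-7 (w=4); MST = {0-1(w=1) 1-4(w=8) 1-5(w=1) 3-7(w=1) 4-7(w=6) 6-7(w=4)}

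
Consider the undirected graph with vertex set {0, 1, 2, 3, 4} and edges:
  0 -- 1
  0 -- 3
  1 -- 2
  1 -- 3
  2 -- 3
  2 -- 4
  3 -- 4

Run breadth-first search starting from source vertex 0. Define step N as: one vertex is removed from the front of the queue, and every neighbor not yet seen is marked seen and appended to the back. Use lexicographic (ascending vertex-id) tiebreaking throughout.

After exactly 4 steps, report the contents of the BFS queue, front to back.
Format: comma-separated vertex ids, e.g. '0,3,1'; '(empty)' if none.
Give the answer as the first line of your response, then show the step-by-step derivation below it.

4

step 1: dequeue 0; queue=[1,3]; order=0
step 2: dequeue 1; queue=[3,2]; order=0,1
step 3: dequeue 3; queue=[2,4]; order=0,1,3
step 4: dequeue 2; queue=[4]; order=0,1,3,2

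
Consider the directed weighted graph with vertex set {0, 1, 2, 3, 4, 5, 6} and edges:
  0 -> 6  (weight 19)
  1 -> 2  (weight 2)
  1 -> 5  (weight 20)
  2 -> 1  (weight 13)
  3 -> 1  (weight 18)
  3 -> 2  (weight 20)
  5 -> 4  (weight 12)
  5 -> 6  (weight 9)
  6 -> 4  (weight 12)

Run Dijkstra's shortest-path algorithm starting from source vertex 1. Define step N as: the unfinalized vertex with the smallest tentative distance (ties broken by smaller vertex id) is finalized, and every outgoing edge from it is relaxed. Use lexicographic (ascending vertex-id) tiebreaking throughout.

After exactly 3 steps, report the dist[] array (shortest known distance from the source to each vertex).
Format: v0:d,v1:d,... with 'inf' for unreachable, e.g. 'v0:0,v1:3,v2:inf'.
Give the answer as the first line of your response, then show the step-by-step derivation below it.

v0:inf,v1:0,v2:2,v3:inf,v4:32,v5:20,v6:29

step 1: dist = v0:inf,v1:0,v2:2,v3:inf,v4:inf,v5:20,v6:inf
step 2: dist = v0:inf,v1:0,v2:2,v3:inf,v4:inf,v5:20,v6:inf
step 3: dist = v0:inf,v1:0,v2:2,v3:inf,v4:32,v5:20,v6:29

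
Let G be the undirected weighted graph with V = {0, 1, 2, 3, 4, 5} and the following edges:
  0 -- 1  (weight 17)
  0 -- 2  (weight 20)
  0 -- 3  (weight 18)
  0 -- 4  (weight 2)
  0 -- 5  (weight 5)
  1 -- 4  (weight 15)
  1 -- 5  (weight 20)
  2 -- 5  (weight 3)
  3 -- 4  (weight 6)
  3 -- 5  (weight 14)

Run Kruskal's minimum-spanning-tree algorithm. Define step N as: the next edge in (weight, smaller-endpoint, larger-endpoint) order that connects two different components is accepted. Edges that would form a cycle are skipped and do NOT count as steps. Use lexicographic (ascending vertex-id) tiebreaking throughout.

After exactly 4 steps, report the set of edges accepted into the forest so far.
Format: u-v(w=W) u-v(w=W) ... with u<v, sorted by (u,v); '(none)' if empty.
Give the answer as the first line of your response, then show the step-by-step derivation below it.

0-4(w=2) 0-5(w=5) 2-5(w=3) 3-4(w=6)

step 1: add edge 0-4 (w=2); MST = {0-4(w=2)}
step 2: add edge 2-5 (w=3); MST = {0-4(w=2) 2-5(w=3)}
step 3: add edge 0-5 (w=5); MST = {0-4(w=2) 0-5(w=5) 2-5(w=3)}
step 4: add edge 3-4 (w=6); MST = {0-4(w=2) 0-5(w=5) 2-5(w=3) 3-4(w=6)}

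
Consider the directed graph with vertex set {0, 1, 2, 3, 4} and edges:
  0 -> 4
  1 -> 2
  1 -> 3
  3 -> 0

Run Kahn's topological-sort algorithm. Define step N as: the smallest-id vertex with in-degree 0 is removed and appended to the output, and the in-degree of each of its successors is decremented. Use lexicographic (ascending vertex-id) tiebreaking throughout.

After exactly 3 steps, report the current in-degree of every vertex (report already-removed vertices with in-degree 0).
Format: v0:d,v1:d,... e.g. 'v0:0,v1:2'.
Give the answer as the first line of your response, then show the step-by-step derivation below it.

v0:0,v1:0,v2:0,v3:0,v4:1

step 1: output 1; order=[1]; indeg=(1,0,0,0,1)
step 2: output 2; order=[1,2]; indeg=(1,0,0,0,1)
step 3: output 3; order=[1,2,3]; indeg=(0,0,0,0,1)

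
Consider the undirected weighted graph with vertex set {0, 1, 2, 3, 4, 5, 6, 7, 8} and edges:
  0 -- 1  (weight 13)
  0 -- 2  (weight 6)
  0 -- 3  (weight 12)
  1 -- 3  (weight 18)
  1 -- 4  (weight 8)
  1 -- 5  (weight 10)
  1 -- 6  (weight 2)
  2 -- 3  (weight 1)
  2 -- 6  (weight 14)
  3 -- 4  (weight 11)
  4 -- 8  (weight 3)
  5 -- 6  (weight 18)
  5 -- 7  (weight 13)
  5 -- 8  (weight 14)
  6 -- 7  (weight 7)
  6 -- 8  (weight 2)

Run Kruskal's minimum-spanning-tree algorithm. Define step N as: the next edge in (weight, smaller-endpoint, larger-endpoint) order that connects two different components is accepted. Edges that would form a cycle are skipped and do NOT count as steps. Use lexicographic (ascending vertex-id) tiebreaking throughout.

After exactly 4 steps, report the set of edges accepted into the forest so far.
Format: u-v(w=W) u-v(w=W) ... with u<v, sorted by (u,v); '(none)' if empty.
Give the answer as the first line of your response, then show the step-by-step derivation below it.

1-6(w=2) 2-3(w=1) 4-8(w=3) 6-8(w=2)

step 1: add edge 2-3 (w=1); MST = {2-3(w=1)}
step 2: add edge 1-6 (w=2); MST = {1-6(w=2) 2-3(w=1)}
step 3: add edge 6-8 (w=2); MST = {1-6(w=2) 2-3(w=1) 6-8(w=2)}
step 4: add edge 4-8 (w=3); MST = {1-6(w=2) 2-3(w=1) 4-8(w=3) 6-8(w=2)}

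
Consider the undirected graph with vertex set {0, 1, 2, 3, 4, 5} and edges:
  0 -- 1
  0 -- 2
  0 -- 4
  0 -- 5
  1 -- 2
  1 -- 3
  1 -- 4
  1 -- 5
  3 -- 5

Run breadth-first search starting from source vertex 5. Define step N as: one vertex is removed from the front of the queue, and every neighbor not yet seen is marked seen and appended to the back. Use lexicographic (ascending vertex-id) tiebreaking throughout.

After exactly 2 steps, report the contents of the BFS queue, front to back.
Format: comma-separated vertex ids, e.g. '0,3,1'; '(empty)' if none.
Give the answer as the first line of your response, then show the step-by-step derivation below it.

1,3,2,4

step 1: dequeue 5; queue=[0,1,3]; order=5
step 2: dequeue 0; queue=[1,3,2,4]; order=5,0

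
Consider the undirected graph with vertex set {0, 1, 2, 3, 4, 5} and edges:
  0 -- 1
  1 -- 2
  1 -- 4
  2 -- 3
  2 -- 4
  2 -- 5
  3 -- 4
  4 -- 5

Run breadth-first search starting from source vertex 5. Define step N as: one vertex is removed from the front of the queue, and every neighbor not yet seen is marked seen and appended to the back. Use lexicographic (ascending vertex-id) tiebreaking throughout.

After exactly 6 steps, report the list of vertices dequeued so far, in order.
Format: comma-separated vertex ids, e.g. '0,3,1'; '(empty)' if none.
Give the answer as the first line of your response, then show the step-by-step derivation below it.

5,2,4,1,3,0

step 1: dequeue 5; queue=[2,4]; order=5
step 2: dequeue 2; queue=[4,1,3]; order=5,2
step 3: dequeue 4; queue=[1,3]; order=5,2,4
step 4: dequeue 1; queue=[3,0]; order=5,2,4,1
step 5: dequeue 3; queue=[0]; order=5,2,4,1,3
step 6: dequeue 0; queue=[(empty)]; order=5,2,4,1,3,0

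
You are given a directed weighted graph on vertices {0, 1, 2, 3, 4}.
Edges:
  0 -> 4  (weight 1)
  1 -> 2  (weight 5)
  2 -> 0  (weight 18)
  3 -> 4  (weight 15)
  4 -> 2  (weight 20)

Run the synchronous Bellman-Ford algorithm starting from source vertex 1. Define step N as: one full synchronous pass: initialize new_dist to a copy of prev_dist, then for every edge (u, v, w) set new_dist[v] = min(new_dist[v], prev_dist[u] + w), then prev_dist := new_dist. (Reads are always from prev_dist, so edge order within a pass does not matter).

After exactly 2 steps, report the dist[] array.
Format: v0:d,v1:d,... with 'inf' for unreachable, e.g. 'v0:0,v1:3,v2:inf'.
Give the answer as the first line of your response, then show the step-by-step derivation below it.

v0:23,v1:0,v2:5,v3:inf,v4:inf

step 1: dist = v0:inf,v1:0,v2:5,v3:inf,v4:inf
step 2: dist = v0:23,v1:0,v2:5,v3:inf,v4:inf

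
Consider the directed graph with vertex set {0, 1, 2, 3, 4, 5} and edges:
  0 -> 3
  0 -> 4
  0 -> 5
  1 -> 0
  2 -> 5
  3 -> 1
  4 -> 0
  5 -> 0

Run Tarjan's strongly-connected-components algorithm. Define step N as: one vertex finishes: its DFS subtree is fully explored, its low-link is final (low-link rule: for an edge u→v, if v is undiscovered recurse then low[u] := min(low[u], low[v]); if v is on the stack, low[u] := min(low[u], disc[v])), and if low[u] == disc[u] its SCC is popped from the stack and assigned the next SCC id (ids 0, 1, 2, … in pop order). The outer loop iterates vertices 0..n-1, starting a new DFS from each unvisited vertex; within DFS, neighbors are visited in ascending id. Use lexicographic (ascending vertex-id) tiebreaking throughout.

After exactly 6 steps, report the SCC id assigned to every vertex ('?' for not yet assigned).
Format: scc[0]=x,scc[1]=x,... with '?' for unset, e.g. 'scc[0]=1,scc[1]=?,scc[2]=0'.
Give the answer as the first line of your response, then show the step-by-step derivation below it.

scc[0]=0,scc[1]=0,scc[2]=1,scc[3]=0,scc[4]=0,scc[5]=0

step 1: low=(low[0]=0,low[1]=0,low[2]=?,low[3]=1,low[4]=?,low[5]=?); scc=(scc[0]=?,scc[1]=?,scc[2]=?,scc[3]=?,scc[4]=?,scc[5]=?)
step 2: low=(low[0]=0,low[1]=0,low[2]=?,low[3]=0,low[4]=?,low[5]=?); scc=(scc[0]=?,scc[1]=?,scc[2]=?,scc[3]=?,scc[4]=?,scc[5]=?)
step 3: low=(low[0]=0,low[1]=0,low[2]=?,low[3]=0,low[4]=0,low[5]=?); scc=(scc[0]=?,scc[1]=?,scc[2]=?,scc[3]=?,scc[4]=?,scc[5]=?)
step 4: low=(low[0]=0,low[1]=0,low[2]=?,low[3]=0,low[4]=0,low[5]=0); scc=(scc[0]=?,scc[1]=?,scc[2]=?,scc[3]=?,scc[4]=?,scc[5]=?)
step 5: low=(low[0]=0,low[1]=0,low[2]=?,low[3]=0,low[4]=0,low[5]=0); scc=(scc[0]=0,scc[1]=0,scc[2]=?,scc[3]=0,scc[4]=0,scc[5]=0)
step 6: low=(low[0]=0,low[1]=0,low[2]=5,low[3]=0,low[4]=0,low[5]=0); scc=(scc[0]=0,scc[1]=0,scc[2]=1,scc[3]=0,scc[4]=0,scc[5]=0)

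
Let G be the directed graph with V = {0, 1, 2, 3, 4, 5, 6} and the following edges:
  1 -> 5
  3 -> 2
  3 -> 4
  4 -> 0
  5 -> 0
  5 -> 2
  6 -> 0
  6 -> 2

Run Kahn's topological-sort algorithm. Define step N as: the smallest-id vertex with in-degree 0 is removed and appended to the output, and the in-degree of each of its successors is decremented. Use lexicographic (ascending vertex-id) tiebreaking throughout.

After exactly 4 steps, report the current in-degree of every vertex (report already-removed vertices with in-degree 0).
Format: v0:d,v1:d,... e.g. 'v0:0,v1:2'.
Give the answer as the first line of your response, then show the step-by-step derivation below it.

v0:1,v1:0,v2:1,v3:0,v4:0,v5:0,v6:0

step 1: output 1; order=[1]; indeg=(3,0,3,0,1,0,0)
step 2: output 3; order=[1,3]; indeg=(3,0,2,0,0,0,0)
step 3: output 4; order=[1,3,4]; indeg=(2,0,2,0,0,0,0)
step 4: output 5; order=[1,3,4,5]; indeg=(1,0,1,0,0,0,0)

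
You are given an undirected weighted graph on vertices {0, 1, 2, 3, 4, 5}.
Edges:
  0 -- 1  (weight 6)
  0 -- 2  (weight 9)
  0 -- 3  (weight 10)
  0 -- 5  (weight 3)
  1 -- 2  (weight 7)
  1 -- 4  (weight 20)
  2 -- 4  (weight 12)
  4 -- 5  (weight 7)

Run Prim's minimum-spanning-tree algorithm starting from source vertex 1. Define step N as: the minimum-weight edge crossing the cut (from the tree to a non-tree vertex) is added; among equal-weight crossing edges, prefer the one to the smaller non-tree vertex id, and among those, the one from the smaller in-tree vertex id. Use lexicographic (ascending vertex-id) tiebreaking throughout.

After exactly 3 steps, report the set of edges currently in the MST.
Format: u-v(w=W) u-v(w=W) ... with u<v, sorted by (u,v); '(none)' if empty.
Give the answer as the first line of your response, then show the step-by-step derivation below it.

0-1(w=6) 0-5(w=3) 1-2(w=7)

step 1: add edge 0-1 (w=6); MST = {0-1(w=6)}
step 2: add edge 0-5 (w=3); MST = {0-1(w=6) 0-5(w=3)}
step 3: add edge 1-2 (w=7); MST = {0-1(w=6) 0-5(w=3) 1-2(w=7)}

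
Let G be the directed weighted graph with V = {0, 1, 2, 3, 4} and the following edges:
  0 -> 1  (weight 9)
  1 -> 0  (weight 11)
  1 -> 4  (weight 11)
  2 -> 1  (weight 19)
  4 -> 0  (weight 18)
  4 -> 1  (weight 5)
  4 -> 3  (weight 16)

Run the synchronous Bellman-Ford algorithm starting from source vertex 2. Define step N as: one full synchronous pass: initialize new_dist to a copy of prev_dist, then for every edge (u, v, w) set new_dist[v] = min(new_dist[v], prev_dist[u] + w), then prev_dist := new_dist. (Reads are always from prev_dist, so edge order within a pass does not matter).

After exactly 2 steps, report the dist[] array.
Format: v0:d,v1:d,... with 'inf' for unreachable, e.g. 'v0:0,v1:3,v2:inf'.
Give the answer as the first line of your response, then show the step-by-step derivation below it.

v0:30,v1:19,v2:0,v3:inf,v4:30

step 1: dist = v0:inf,v1:19,v2:0,v3:inf,v4:inf
step 2: dist = v0:30,v1:19,v2:0,v3:inf,v4:30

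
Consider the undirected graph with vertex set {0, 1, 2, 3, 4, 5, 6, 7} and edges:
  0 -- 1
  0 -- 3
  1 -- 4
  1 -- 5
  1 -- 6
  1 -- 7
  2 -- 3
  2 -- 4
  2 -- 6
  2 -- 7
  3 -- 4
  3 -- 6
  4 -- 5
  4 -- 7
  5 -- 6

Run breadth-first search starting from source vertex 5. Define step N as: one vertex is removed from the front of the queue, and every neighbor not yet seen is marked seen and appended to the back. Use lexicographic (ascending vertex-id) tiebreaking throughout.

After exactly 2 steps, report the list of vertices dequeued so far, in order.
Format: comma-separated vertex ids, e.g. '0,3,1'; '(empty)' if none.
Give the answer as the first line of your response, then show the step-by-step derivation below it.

5,1

step 1: dequeue 5; queue=[1,4,6]; order=5
step 2: dequeue 1; queue=[4,6,0,7]; order=5,1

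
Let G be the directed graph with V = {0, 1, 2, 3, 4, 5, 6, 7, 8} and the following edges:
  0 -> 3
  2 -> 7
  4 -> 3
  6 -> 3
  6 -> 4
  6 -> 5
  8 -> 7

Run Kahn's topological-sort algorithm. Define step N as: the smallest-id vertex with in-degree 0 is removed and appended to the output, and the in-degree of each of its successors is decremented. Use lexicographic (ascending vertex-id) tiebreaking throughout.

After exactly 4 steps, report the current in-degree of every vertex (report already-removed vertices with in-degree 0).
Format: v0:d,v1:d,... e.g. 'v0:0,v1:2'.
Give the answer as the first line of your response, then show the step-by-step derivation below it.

v0:0,v1:0,v2:0,v3:1,v4:0,v5:0,v6:0,v7:1,v8:0

step 1: output 0; order=[0]; indeg=(0,0,0,2,1,1,0,2,0)
step 2: output 1; order=[0,1]; indeg=(0,0,0,2,1,1,0,2,0)
step 3: output 2; order=[0,1,2]; indeg=(0,0,0,2,1,1,0,1,0)
step 4: output 6; order=[0,1,2,6]; indeg=(0,0,0,1,0,0,0,1,0)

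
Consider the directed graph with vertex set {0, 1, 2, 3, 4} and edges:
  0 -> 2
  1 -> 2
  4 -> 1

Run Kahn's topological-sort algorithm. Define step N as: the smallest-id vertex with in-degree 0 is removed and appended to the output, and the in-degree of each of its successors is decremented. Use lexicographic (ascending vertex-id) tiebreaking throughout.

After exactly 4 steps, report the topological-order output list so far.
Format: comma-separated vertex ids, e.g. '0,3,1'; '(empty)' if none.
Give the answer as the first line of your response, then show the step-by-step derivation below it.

0,3,4,1

step 1: output 0; order=[0]; indeg=(0,1,1,0,0)
step 2: output 3; order=[0,3]; indeg=(0,1,1,0,0)
step 3: output 4; order=[0,3,4]; indeg=(0,0,1,0,0)
step 4: output 1; order=[0,3,4,1]; indeg=(0,0,0,0,0)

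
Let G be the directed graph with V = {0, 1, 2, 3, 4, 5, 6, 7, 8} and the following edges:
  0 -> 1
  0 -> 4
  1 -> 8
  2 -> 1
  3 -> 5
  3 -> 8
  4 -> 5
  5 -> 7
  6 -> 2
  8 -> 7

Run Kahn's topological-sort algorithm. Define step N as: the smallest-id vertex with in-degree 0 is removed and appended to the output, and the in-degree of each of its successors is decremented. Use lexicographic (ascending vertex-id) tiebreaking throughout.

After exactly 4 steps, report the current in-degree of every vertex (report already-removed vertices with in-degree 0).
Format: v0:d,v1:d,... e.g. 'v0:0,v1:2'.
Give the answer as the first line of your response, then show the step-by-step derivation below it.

v0:0,v1:1,v2:1,v3:0,v4:0,v5:0,v6:0,v7:1,v8:1

step 1: output 0; order=[0]; indeg=(0,1,1,0,0,2,0,2,2)
step 2: output 3; order=[0,3]; indeg=(0,1,1,0,0,1,0,2,1)
step 3: output 4; order=[0,3,4]; indeg=(0,1,1,0,0,0,0,2,1)
step 4: output 5; order=[0,3,4,5]; indeg=(0,1,1,0,0,0,0,1,1)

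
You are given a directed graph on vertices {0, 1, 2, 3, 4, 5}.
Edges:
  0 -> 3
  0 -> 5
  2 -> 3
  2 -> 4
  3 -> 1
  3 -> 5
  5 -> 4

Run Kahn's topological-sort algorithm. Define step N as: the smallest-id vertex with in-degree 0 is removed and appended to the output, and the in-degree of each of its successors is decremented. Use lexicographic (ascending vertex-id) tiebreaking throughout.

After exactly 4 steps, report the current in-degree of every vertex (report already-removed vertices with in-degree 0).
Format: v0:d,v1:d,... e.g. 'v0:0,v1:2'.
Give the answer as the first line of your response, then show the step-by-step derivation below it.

v0:0,v1:0,v2:0,v3:0,v4:1,v5:0

step 1: output 0; order=[0]; indeg=(0,1,0,1,2,1)
step 2: output 2; order=[0,2]; indeg=(0,1,0,0,1,1)
step 3: output 3; order=[0,2,3]; indeg=(0,0,0,0,1,0)
step 4: output 1; order=[0,2,3,1]; indeg=(0,0,0,0,1,0)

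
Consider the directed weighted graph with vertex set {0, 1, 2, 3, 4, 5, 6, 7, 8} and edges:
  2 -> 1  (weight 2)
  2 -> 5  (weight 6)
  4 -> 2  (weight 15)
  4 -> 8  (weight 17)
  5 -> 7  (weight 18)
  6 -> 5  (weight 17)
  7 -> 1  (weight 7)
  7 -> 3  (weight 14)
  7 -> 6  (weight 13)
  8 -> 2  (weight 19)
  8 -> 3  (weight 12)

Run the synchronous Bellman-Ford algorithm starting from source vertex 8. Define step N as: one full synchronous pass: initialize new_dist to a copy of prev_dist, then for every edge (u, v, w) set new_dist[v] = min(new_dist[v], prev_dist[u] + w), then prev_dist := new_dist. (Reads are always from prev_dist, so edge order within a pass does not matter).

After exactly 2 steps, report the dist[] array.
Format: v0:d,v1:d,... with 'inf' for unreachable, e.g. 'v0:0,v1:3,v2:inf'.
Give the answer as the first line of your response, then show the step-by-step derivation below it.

v0:inf,v1:21,v2:19,v3:12,v4:inf,v5:25,v6:inf,v7:inf,v8:0

step 1: dist = v0:inf,v1:inf,v2:19,v3:12,v4:inf,v5:inf,v6:inf,v7:inf,v8:0
step 2: dist = v0:inf,v1:21,v2:19,v3:12,v4:inf,v5:25,v6:inf,v7:inf,v8:0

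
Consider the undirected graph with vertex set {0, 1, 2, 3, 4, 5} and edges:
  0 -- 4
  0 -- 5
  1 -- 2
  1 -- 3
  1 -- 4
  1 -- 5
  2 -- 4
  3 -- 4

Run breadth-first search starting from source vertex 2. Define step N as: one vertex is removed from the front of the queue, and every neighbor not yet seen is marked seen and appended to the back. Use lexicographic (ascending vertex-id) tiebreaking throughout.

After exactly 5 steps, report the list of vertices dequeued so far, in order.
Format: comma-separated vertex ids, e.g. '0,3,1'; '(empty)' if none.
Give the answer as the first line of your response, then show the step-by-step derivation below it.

2,1,4,3,5

step 1: dequeue 2; queue=[1,4]; order=2
step 2: dequeue 1; queue=[4,3,5]; order=2,1
step 3: dequeue 4; queue=[3,5,0]; order=2,1,4
step 4: dequeue 3; queue=[5,0]; order=2,1,4,3
step 5: dequeue 5; queue=[0]; order=2,1,4,3,5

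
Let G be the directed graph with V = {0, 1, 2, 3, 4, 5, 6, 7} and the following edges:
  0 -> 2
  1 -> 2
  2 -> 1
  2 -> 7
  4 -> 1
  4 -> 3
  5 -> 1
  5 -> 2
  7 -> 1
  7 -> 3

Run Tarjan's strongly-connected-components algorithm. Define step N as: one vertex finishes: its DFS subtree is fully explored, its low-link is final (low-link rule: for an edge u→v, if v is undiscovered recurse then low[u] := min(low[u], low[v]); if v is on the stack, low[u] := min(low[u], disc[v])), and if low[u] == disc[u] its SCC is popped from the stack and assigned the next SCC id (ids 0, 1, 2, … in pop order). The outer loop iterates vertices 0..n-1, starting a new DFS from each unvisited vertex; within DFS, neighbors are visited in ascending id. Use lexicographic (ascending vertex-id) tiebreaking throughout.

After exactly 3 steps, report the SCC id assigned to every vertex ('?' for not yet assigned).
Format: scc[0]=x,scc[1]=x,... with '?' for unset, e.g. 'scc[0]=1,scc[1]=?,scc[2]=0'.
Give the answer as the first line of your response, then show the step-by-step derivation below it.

scc[0]=?,scc[1]=?,scc[2]=?,scc[3]=0,scc[4]=?,scc[5]=?,scc[6]=?,scc[7]=?

step 1: low=(low[0]=0,low[1]=1,low[2]=1,low[3]=?,low[4]=?,low[5]=?,low[6]=?,low[7]=?); scc=(scc[0]=?,scc[1]=?,scc[2]=?,scc[3]=?,scc[4]=?,scc[5]=?,scc[6]=?,scc[7]=?)
step 2: low=(low[0]=0,low[1]=1,low[2]=1,low[3]=4,low[4]=?,low[5]=?,low[6]=?,low[7]=2); scc=(scc[0]=?,scc[1]=?,scc[2]=?,scc[3]=0,scc[4]=?,scc[5]=?,scc[6]=?,scc[7]=?)
step 3: low=(low[0]=0,low[1]=1,low[2]=1,low[3]=4,low[4]=?,low[5]=?,low[6]=?,low[7]=2); scc=(scc[0]=?,scc[1]=?,scc[2]=?,scc[3]=0,scc[4]=?,scc[5]=?,scc[6]=?,scc[7]=?)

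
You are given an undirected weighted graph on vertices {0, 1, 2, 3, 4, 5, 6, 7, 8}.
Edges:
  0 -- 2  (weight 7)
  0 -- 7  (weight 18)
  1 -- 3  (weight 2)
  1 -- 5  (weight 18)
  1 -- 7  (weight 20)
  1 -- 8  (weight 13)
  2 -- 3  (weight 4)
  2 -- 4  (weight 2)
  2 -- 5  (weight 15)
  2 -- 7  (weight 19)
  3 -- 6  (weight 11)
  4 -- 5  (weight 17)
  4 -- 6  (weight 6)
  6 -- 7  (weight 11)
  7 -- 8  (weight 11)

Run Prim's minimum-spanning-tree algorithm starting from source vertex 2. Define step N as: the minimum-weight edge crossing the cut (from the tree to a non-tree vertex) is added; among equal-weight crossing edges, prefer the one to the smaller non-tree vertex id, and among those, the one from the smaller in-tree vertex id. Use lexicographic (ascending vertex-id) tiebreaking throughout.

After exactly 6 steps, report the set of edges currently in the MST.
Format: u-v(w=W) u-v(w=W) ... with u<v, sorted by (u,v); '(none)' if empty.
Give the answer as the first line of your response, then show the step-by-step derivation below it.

0-2(w=7) 1-3(w=2) 2-3(w=4) 2-4(w=2) 4-6(w=6) 6-7(w=11)

step 1: add edge 2-4 (w=2); MST = {2-4(w=2)}
step 2: add edge 2-3 (w=4); MST = {2-3(w=4) 2-4(w=2)}
step 3: add edge 1-3 (w=2); MST = {1-3(w=2) 2-3(w=4) 2-4(w=2)}
step 4: add edge 4-6 (w=6); MST = {1-3(w=2) 2-3(w=4) 2-4(w=2) 4-6(w=6)}
step 5: add edge 0-2 (w=7); MST = {0-2(w=7) 1-3(w=2) 2-3(w=4) 2-4(w=2) 4-6(w=6)}
step 6: add edge 6-7 (w=11); MST = {0-2(w=7) 1-3(w=2) 2-3(w=4) 2-4(w=2) 4-6(w=6) 6-7(w=11)}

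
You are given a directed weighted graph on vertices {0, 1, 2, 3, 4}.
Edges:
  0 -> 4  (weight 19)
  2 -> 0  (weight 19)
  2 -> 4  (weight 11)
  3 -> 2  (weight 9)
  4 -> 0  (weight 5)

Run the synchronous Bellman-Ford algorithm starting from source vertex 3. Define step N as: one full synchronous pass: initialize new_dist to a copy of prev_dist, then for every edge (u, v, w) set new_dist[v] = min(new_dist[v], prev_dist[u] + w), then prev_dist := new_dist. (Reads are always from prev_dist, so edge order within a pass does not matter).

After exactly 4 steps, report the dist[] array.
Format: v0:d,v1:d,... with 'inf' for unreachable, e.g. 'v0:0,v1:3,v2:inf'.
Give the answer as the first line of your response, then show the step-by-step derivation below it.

v0:25,v1:inf,v2:9,v3:0,v4:20

step 1: dist = v0:inf,v1:inf,v2:9,v3:0,v4:inf
step 2: dist = v0:28,v1:inf,v2:9,v3:0,v4:20
step 3: dist = v0:25,v1:inf,v2:9,v3:0,v4:20
step 4: dist = v0:25,v1:inf,v2:9,v3:0,v4:20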